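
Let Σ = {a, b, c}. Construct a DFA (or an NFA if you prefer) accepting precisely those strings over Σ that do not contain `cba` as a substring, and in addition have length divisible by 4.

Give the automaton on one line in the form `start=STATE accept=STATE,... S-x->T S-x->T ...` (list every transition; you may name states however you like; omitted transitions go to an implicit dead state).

Build one automaton per condition and run them in lockstep. One (4 states) tracks partial matches of the forbidden pattern `cba`; the other (4 states) tracks the input length modulo 4. Each combined state is a pair, one component from each; accept when both components accept.
With 16 states:
          a    b    c  
>* S0     S1   S1   S2 
   S1     S3   S3   S4 
   S2     S3   S5   S4 
   S3     S6   S6   S7 
   S4     S6   S8   S7 
   S5     S9   S6   S7 
   S6     S0   S0  S10 
   S7     S0  S11  S10 
   S8    S12   S0  S10 
   S9    S12  S12  S12 
 * S10    S1  S13   S2 
 * S11   S14   S1   S2 
   S12   S14  S14  S14 
   S13   S15   S3   S4 
   S14   S15  S15  S15 
   S15    S9   S9   S9 
(> = start, * = accepting)

start=S0 accept=S0,S10,S11 S0-a->S1 S0-b->S1 S0-c->S2 S1-a->S3 S1-b->S3 S1-c->S4 S2-a->S3 S2-b->S5 S2-c->S4 S3-a->S6 S3-b->S6 S3-c->S7 S4-a->S6 S4-b->S8 S4-c->S7 S5-a->S9 S5-b->S6 S5-c->S7 S6-a->S0 S6-b->S0 S6-c->S10 S7-a->S0 S7-b->S11 S7-c->S10 S8-a->S12 S8-b->S0 S8-c->S10 S9-a->S12 S9-b->S12 S9-c->S12 S10-a->S1 S10-b->S13 S10-c->S2 S11-a->S14 S11-b->S1 S11-c->S2 S12-a->S14 S12-b->S14 S12-c->S14 S13-a->S15 S13-b->S3 S13-c->S4 S14-a->S15 S14-b->S15 S14-c->S15 S15-a->S9 S15-b->S9 S15-c->S9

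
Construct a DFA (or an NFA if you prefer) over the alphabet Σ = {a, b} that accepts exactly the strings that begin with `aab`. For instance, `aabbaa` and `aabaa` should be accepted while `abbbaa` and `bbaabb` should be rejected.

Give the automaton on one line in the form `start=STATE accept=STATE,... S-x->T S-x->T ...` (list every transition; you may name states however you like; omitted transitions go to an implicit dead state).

start=s0 accept=s3 s0-a->s1 s0-b->s4 s1-a->s2 s1-b->s4 s2-a->s4 s2-b->s3 s3-a->s3 s3-b->s3 s4-a->s4 s4-b->s4

Walk along `aab` while the input agrees: from s0 take `a` to s1, and so on. Any deviation drops to the rejecting sink s4. Once s3 is reached the prefix is confirmed and every continuation is accepted.
5 states suffice.
        a   b  
>  s0   s1  s4 
   s1   s2  s4 
   s2   s4  s3 
 * s3   s3  s3 
   s4   s4  s4 
(> = start, * = accepting)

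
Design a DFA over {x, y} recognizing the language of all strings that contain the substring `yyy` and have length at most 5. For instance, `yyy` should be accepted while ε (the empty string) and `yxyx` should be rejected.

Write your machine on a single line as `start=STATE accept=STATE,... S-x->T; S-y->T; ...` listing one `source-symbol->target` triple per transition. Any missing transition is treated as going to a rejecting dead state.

Handle the two conditions separately and then intersect. The first has 4 states tracking whether and how much of `yyy` has been seen; the second has 7 states tracking the input length, saturating at 6. A product state is a pair (one from each), accepting exactly when both do.
A 22-state machine:
       x  y 
>  A   B  C 
   B   D  E 
   C   D  F 
   D   G  H 
   E   G  I 
   F   G  J 
   G   K  L 
   H   K  M 
   I   K  N 
 * J   N  N 
   K   O  P 
   L   O  Q 
   M   O  R 
 * N   R  R 
   O   S  T 
   P   S  U 
   Q   S  V 
 * R   V  V 
   S   S  T 
   T   S  U 
   U   S  V 
   V   V  V 
(> = start, * = accepting)

start=A; accept=J,N,R; A-x->B; A-y->C; B-x->D; B-y->E; C-x->D; C-y->F; D-x->G; D-y->H; E-x->G; E-y->I; F-x->G; F-y->J; G-x->K; G-y->L; H-x->K; H-y->M; I-x->K; I-y->N; J-x->N; J-y->N; K-x->O; K-y->P; L-x->O; L-y->Q; M-x->O; M-y->R; N-x->R; N-y->R; O-x->S; O-y->T; P-x->S; P-y->U; Q-x->S; Q-y->V; R-x->V; R-y->V; S-x->S; S-y->T; T-x->S; T-y->U; U-x->S; U-y->V; V-x->V; V-y->V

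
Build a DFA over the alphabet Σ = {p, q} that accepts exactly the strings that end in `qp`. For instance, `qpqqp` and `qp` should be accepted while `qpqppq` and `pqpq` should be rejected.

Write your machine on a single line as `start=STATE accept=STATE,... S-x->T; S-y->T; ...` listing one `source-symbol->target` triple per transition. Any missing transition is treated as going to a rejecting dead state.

Let each state record the length of the longest suffix of the input read so far that is also a prefix of `qp`. s1 means the last symbol is `q`; s2 means the last 2 symbols are `qp`. Accept only at s2, where the string currently ends in `qp`.
3 states suffice.
        p   q  
>  s0   s0  s1 
   s1   s2  s1 
 * s2   s0  s1 
(> = start, * = accepting)

start=s0; accept=s2; s0-p->s0; s0-q->s1; s1-p->s2; s1-q->s1; s2-p->s0; s2-q->s1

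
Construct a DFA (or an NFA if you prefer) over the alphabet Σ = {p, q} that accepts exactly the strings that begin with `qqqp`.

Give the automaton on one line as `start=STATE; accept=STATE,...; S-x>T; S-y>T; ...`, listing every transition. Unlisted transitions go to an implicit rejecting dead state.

start=s0; accept=s4; s0-p>s5; s0-q>s1; s1-p>s5; s1-q>s2; s2-p>s5; s2-q>s3; s3-p>s4; s3-q>s5; s4-p>s4; s4-q>s4; s5-p>s5; s5-q>s5

Check the first 4 symbols one by one: s0 through s3 record how many have matched `qqqp` so far; any wrong symbol goes to the dead state s5. After all 4 match we enter the accepting sink s4.
A 6-state machine:
        p   q  
>  s0   s5  s1 
   s1   s5  s2 
   s2   s5  s3 
   s3   s4  s5 
 * s4   s4  s4 
   s5   s5  s5 
(> = start, * = accepting)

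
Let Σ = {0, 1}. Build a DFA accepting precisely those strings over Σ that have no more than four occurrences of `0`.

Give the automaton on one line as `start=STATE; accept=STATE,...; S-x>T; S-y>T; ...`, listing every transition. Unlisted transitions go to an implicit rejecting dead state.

start=q0; accept=q0,q1,q2,q3,q4; q0-0>q1; q0-1>q0; q1-0>q2; q1-1>q1; q2-0>q3; q2-1>q2; q3-0>q4; q3-1>q3; q4-0>q5; q4-1>q4; q5-0>q5; q5-1>q5

Only the number of `0`s matters, and only up to 5. Make a chain q0 → q1 → q2 → q3 → q4 → q5 advanced by each `0` (with q5 absorbing); every other symbol self-loops. The accepting set is {q0, q1, q2, q3, q4}.
With 6 states:
        0   1  
>* q0   q1  q0 
 * q1   q2  q1 
 * q2   q3  q2 
 * q3   q4  q3 
 * q4   q5  q4 
   q5   q5  q5 
(> = start, * = accepting)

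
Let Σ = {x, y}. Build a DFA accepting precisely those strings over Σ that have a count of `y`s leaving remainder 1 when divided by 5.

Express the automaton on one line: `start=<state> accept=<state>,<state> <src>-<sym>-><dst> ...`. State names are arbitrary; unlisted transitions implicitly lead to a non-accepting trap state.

start=q0 accept=q1 q0-x->q0 q0-y->q1 q1-x->q1 q1-y->q2 q2-x->q2 q2-y->q3 q3-x->q3 q3-y->q4 q4-x->q4 q4-y->q0

The only thing that matters is how many `y`s have appeared, reduced mod 5. Use one state per residue: q0 for 0, …, q4 for 4. Reading `y` moves to the next residue; anything else stays put. q1 is accepting.
A 5-state machine:
        x   y  
>  q0   q0  q1 
 * q1   q1  q2 
   q2   q2  q3 
   q3   q3  q4 
   q4   q4  q0 
(> = start, * = accepting)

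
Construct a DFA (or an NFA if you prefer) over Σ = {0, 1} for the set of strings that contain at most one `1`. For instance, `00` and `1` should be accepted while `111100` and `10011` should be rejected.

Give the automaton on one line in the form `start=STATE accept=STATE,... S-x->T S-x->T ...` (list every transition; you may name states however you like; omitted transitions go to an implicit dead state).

start=S0 accept=S0,S1 S0-0->S0 S0-1->S1 S1-0->S1 S1-1->S2 S2-0->S2 S2-1->S2

Only the number of `1`s matters, and only up to 2. Make a chain S0 → S1 → S2 advanced by each `1` (with S2 absorbing); every other symbol self-loops. The accepting set is {S0, S1}.
3 states suffice.
        0   1  
>* S0   S0  S1 
 * S1   S1  S2 
   S2   S2  S2 
(> = start, * = accepting)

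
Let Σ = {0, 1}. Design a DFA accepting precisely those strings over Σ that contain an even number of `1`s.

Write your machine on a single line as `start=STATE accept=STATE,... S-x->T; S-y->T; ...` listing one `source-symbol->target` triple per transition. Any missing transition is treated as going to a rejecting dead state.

start=S0; accept=S0; S0-0->S0; S0-1->S1; S1-0->S1; S1-1->S0

The only thing that matters is how many `1`s have appeared, reduced mod 2. Use one state per residue: S0 for 0, …, S1 for 1. Reading `1` moves to the next residue; anything else stays put. S0 is accepting.
With 2 states:
        0   1  
>* S0   S0  S1 
   S1   S1  S0 
(> = start, * = accepting)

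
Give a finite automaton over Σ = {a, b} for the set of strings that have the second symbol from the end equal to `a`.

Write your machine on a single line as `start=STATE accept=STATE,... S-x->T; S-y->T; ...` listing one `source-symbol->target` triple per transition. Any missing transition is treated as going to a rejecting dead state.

Because acceptance depends on a position counted from the end, the machine has to buffer the most recent 2 symbols. Make each state the string of the last up-to-2 symbols read; on input `x` shift the window left and append `x`. Accept when the buffered window has length 2 and begins with `a`.
7 states suffice.
        a   b  
>  q0   q1  q2 
   q1   q3  q4 
   q2   q5  q6 
 * q3   q3  q4 
 * q4   q5  q6 
   q5   q3  q4 
   q6   q5  q6 
(> = start, * = accepting)

start=q0; accept=q3,q4; q0-a->q1; q0-b->q2; q1-a->q3; q1-b->q4; q2-a->q5; q2-b->q6; q3-a->q3; q3-b->q4; q4-a->q5; q4-b->q6; q5-a->q3; q5-b->q4; q6-a->q5; q6-b->q6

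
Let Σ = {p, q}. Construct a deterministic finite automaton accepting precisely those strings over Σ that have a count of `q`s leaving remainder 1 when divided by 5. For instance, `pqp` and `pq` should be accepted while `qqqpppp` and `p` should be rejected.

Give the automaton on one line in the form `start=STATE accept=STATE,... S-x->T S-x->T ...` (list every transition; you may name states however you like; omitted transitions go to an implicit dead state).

The only thing that matters is how many `q`s have appeared, reduced mod 5. Use one state per residue: s0 for 0, …, s4 for 4. Reading `q` moves to the next residue; anything else stays put. s1 is accepting.
With 5 states:
        p   q  
>  s0   s0  s1 
 * s1   s1  s2 
   s2   s2  s3 
   s3   s3  s4 
   s4   s4  s0 
(> = start, * = accepting)

start=s0 accept=s1 s0-p->s0 s0-q->s1 s1-p->s1 s1-q->s2 s2-p->s2 s2-q->s3 s3-p->s3 s3-q->s4 s4-p->s4 s4-q->s0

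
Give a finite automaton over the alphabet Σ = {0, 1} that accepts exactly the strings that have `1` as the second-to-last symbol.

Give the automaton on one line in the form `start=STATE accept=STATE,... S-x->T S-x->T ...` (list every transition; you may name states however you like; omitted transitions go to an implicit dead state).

start=q0 accept=q5,q6 q0-0->q1 q0-1->q2 q1-0->q3 q1-1->q4 q2-0->q5 q2-1->q6 q3-0->q3 q3-1->q4 q4-0->q5 q4-1->q6 q5-0->q3 q5-1->q4 q6-0->q5 q6-1->q6

Because acceptance depends on a position counted from the end, the machine has to buffer the most recent 2 symbols. Make each state the string of the last up-to-2 symbols read; on input `x` shift the window left and append `x`. Accept when the buffered window has length 2 and begins with `1`.
A 7-state machine:
        0   1  
>  q0   q1  q2 
   q1   q3  q4 
   q2   q5  q6 
   q3   q3  q4 
   q4   q5  q6 
 * q5   q3  q4 
 * q6   q5  q6 
(> = start, * = accepting)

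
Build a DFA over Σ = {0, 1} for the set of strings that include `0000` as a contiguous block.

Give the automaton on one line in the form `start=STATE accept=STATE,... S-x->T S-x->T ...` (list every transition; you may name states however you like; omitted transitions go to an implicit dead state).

States A..D record the length of the longest prefix of `0000` that matches the current input suffix. Reaching E means `0000` has been seen, and we stay there forever. Accept from E.
A 5-state machine:
       0  1 
>  A   B  A 
   B   C  A 
   C   D  A 
   D   E  A 
 * E   E  E 
(> = start, * = accepting)

start=A accept=E A-0->B A-1->A B-0->C B-1->A C-0->D C-1->A D-0->E D-1->A E-0->E E-1->E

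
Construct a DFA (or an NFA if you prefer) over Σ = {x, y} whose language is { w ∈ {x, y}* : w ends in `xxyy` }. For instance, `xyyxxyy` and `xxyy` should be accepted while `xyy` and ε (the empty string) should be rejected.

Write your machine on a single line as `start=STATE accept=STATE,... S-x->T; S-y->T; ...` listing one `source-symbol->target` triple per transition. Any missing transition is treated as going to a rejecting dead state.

Let each state record the length of the longest suffix of the input read so far that is also a prefix of `xxyy`. q1 means the last symbol is `x`; q2 means the last 2 symbols are `xx`; q3 means the last 3 symbols are `xxy`; q4 means the last 4 symbols are `xxyy`. Accept only at q4, where the string currently ends in `xxyy`.
A 5-state machine:
        x   y  
>  q0   q1  q0 
   q1   q2  q0 
   q2   q2  q3 
   q3   q1  q4 
 * q4   q1  q0 
(> = start, * = accepting)

start=q0; accept=q4; q0-x->q1; q0-y->q0; q1-x->q2; q1-y->q0; q2-x->q2; q2-y->q3; q3-x->q1; q3-y->q4; q4-x->q1; q4-y->q0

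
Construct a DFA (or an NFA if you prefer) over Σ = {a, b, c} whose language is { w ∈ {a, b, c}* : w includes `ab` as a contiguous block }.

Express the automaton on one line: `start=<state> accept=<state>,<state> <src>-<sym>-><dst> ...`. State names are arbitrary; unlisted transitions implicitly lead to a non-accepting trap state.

start=S0 accept=S2 S0-a->S1 S0-b->S0 S0-c->S0 S1-a->S1 S1-b->S2 S1-c->S0 S2-a->S2 S2-b->S2 S2-c->S2

Track how much of `ab` has been matched so far: state S0 is no progress, S2 is the absorbing accept state reached once `ab` has occurred. Intermediate states record partial matches; on a mismatch, fall back to the longest reusable overlap.
A 3-state machine:
        a   b   c  
>  S0   S1  S0  S0 
   S1   S1  S2  S0 
 * S2   S2  S2  S2 
(> = start, * = accepting)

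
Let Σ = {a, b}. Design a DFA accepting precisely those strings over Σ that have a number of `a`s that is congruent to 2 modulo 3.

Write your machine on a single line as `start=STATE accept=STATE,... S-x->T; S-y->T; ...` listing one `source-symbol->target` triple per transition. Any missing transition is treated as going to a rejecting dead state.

start=s0; accept=s2; s0-a->s1; s0-b->s0; s1-a->s2; s1-b->s1; s2-a->s0; s2-b->s2

Keep the running count of `a`s modulo 3: each `a` advances along the cycle s0 → s1 → s2 → s0 while other symbols loop. Accept at s2.
A 3-state machine:
        a   b  
>  s0   s1  s0 
   s1   s2  s1 
 * s2   s0  s2 
(> = start, * = accepting)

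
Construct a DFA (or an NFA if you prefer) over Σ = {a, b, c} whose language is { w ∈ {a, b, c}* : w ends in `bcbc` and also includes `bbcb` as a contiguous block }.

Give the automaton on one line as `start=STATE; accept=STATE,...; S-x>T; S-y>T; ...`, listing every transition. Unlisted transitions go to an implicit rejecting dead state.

start=q0; accept=q10; q0-a>q0; q0-b>q1; q0-c>q0; q1-a>q0; q1-b>q2; q1-c>q3; q2-a>q0; q2-b>q2; q2-c>q4; q3-a>q0; q3-b>q5; q3-c>q0; q4-a>q0; q4-b>q6; q4-c>q0; q5-a>q0; q5-b>q2; q5-c>q7; q6-a>q8; q6-b>q9; q6-c>q10; q7-a>q0; q7-b>q5; q7-c>q0; q8-a>q8; q8-b>q9; q8-c>q8; q9-a>q8; q9-b>q9; q9-c>q11; q10-a>q8; q10-b>q6; q10-c>q8; q11-a>q8; q11-b>q6; q11-c>q8

Handle the two conditions separately and then intersect. One (5 states) tracks how much of the suffix `bcbc` has currently been matched; the other (5 states) tracks whether and how much of `bbcb` has been seen. Each combined state is a pair, one component from each; accept when both components accept.
12 states suffice.
          a    b    c  
>  q0     q0   q1   q0 
   q1     q0   q2   q3 
   q2     q0   q2   q4 
   q3     q0   q5   q0 
   q4     q0   q6   q0 
   q5     q0   q2   q7 
   q6     q8   q9  q10 
   q7     q0   q5   q0 
   q8     q8   q9   q8 
   q9     q8   q9  q11 
 * q10    q8   q6   q8 
   q11    q8   q6   q8 
(> = start, * = accepting)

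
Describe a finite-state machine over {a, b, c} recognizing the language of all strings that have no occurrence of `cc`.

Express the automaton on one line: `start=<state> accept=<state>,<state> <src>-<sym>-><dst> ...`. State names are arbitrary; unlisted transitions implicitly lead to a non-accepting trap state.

Track partial matches of the forbidden pattern `cc`. State s2 is a dead state reached once `cc` has occurred; every other state accepts. s0 means no part of `cc` is currently matched.
With 3 states:
        a   b   c  
>* s0   s0  s0  s1 
 * s1   s0  s0  s2 
   s2   s2  s2  s2 
(> = start, * = accepting)

start=s0 accept=s0,s1 s0-a->s0 s0-b->s0 s0-c->s1 s1-a->s0 s1-b->s0 s1-c->s2 s2-a->s2 s2-b->s2 s2-c->s2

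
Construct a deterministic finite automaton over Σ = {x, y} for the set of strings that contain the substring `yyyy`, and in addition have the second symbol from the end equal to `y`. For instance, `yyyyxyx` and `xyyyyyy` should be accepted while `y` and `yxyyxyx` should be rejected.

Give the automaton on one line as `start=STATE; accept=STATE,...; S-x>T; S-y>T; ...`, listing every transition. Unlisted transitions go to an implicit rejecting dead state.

Build one automaton per condition and run them in lockstep. One (5 states) tracks whether and how much of `yyyy` has been seen; the other (7 states) tracks the last 2 symbols read. Each combined state is a pair, one component from each; accept when both components accept. Minimizing collapses redundant product states.
        x   y  
>  s0   s0  s1 
   s1   s0  s2 
   s2   s0  s3 
   s3   s0  s4 
 * s4   s5  s4 
 * s5   s6  s7 
   s6   s6  s7 
   s7   s5  s4 
(> = start, * = accepting)

start=s0; accept=s4,s5; s0-x>s0; s0-y>s1; s1-x>s0; s1-y>s2; s2-x>s0; s2-y>s3; s3-x>s0; s3-y>s4; s4-x>s5; s4-y>s4; s5-x>s6; s5-y>s7; s6-x>s6; s6-y>s7; s7-x>s5; s7-y>s4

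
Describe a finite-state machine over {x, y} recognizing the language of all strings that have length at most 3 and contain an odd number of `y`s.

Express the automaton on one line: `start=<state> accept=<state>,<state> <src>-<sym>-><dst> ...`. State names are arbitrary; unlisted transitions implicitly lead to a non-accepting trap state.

start=q0 accept=q2,q4,q6 q0-x->q1 q0-y->q2 q1-x->q3 q1-y->q4 q2-x->q4 q2-y->q3 q3-x->q5 q3-y->q6 q4-x->q6 q4-y->q5 q5-x->q5 q5-y->q5 q6-x->q5 q6-y->q5

Run two small machines in parallel and take their product. The first has 5 states tracking the input length, saturating at 4; the second has 2 states tracking the count of `y`s modulo 2. A product state is a pair (one from each), accepting exactly when both do. Equivalent product states are then merged.
A 7-state machine:
        x   y  
>  q0   q1  q2 
   q1   q3  q4 
 * q2   q4  q3 
   q3   q5  q6 
 * q4   q6  q5 
   q5   q5  q5 
 * q6   q5  q5 
(> = start, * = accepting)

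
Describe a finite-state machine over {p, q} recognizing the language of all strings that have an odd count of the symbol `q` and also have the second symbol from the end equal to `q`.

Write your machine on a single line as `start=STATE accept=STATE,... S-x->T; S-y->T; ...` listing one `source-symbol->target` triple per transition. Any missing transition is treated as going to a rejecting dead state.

Handle the two conditions separately and then intersect. One (2 states) tracks the count of `q`s modulo 2; the other (7 states) tracks the last 2 symbols read. Each combined state is a pair, one component from each; accept when both components accept. After merging equivalent states the machine shrinks.
6 states suffice.
        p   q  
>  s0   s0  s1 
   s1   s2  s3 
 * s2   s4  s3 
   s3   s0  s5 
   s4   s4  s3 
 * s5   s2  s3 
(> = start, * = accepting)

start=s0; accept=s2,s5; s0-p->s0; s0-q->s1; s1-p->s2; s1-q->s3; s2-p->s4; s2-q->s3; s3-p->s0; s3-q->s5; s4-p->s4; s4-q->s3; s5-p->s2; s5-q->s3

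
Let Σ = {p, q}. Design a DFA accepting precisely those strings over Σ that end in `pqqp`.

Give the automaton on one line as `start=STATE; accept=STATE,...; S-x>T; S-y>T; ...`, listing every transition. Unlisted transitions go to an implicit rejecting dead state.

Let each state record the length of the longest suffix of the input read so far that is also a prefix of `pqqp`. B means the last symbol is `p`; C means the last 2 symbols are `pq`; D means the last 3 symbols are `pqq`; E means the last 4 symbols are `pqqp`. Accept only at E, where the string currently ends in `pqqp`.
       p  q 
>  A   B  A 
   B   B  C 
   C   B  D 
   D   E  A 
 * E   B  C 
(> = start, * = accepting)

start=A; accept=E; A-p>B; A-q>A; B-p>B; B-q>C; C-p>B; C-q>D; D-p>E; D-q>A; E-p>B; E-q>C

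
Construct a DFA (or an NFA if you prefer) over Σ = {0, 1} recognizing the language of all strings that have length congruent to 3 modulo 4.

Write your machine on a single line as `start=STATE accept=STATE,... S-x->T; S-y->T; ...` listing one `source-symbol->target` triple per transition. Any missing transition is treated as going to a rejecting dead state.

start=q0; accept=q3; q0-0->q1; q0-1->q1; q1-0->q2; q1-1->q2; q2-0->q3; q2-1->q3; q3-0->q0; q3-1->q0

Count input length modulo 4: every symbol advances one step around the cycle q0 → q1 → q2 → q3 → q0. Accept at q3.
With 4 states:
        0   1  
>  q0   q1  q1 
   q1   q2  q2 
   q2   q3  q3 
 * q3   q0  q0 
(> = start, * = accepting)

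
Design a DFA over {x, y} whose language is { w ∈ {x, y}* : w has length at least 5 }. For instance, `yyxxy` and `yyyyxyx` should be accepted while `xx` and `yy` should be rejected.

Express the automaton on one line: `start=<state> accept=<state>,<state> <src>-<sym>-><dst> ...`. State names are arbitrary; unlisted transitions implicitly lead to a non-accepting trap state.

Count input length up to 6: every symbol moves from q0 toward q6, which means 'more than 5' and absorbs. Accept from {q5, q6}.
A 7-state machine:
        x   y  
>  q0   q1  q1 
   q1   q2  q2 
   q2   q3  q3 
   q3   q4  q4 
   q4   q5  q5 
 * q5   q6  q6 
 * q6   q6  q6 
(> = start, * = accepting)

start=q0 accept=q5,q6 q0-x->q1 q0-y->q1 q1-x->q2 q1-y->q2 q2-x->q3 q2-y->q3 q3-x->q4 q3-y->q4 q4-x->q5 q4-y->q5 q5-x->q6 q5-y->q6 q6-x->q6 q6-y->q6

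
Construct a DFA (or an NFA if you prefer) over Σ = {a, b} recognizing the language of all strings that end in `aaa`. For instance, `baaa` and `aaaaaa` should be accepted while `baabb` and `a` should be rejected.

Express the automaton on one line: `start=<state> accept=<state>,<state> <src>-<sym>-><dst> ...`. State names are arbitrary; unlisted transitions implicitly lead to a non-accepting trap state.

start=s0 accept=s3 s0-a->s1 s0-b->s0 s1-a->s2 s1-b->s0 s2-a->s3 s2-b->s0 s3-a->s3 s3-b->s0

Let each state record the length of the longest suffix of the input read so far that is also a prefix of `aaa`. s1 means the last symbol is `a`; s2 means the last 2 symbols are `aa`; s3 means the last 3 symbols are `aaa`. Accept only at s3, where the string currently ends in `aaa`.
4 states suffice.
        a   b  
>  s0   s1  s0 
   s1   s2  s0 
   s2   s3  s0 
 * s3   s3  s0 
(> = start, * = accepting)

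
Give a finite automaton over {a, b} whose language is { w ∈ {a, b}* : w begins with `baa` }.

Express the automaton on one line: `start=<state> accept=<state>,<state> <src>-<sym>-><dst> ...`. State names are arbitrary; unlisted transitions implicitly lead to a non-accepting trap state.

Walk along `baa` while the input agrees: from q0 take `b` to q1, and so on. Any deviation drops to the rejecting sink q4. Once q3 is reached the prefix is confirmed and every continuation is accepted.
With 5 states:
        a   b  
>  q0   q4  q1 
   q1   q2  q4 
   q2   q3  q4 
 * q3   q3  q3 
   q4   q4  q4 
(> = start, * = accepting)

start=q0 accept=q3 q0-a->q4 q0-b->q1 q1-a->q2 q1-b->q4 q2-a->q3 q2-b->q4 q3-a->q3 q3-b->q3 q4-a->q4 q4-b->q4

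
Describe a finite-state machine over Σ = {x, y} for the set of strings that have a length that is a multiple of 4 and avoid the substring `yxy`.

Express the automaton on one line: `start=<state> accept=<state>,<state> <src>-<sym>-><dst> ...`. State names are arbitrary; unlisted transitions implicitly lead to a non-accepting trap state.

start=q0 accept=q0,q10,q11 q0-x->q1 q0-y->q2 q1-x->q3 q1-y->q4 q2-x->q5 q2-y->q4 q3-x->q6 q3-y->q7 q4-x->q8 q4-y->q7 q5-x->q6 q5-y->q9 q6-x->q0 q6-y->q10 q7-x->q11 q7-y->q10 q8-x->q0 q8-y->q9 q9-x->q9 q9-y->q9 q10-x->q12 q10-y->q2 q11-x->q1 q11-y->q9 q12-x->q3 q12-y->q9

Build one automaton per condition and run them in lockstep. One (4 states) tracks the input length modulo 4; the other (4 states) tracks partial matches of the forbidden pattern `yxy`. Each combined state is a pair, one component from each; accept when both components accept. After merging equivalent states the machine shrinks.
With 13 states:
          x    y  
>* q0     q1   q2 
   q1     q3   q4 
   q2     q5   q4 
   q3     q6   q7 
   q4     q8   q7 
   q5     q6   q9 
   q6     q0  q10 
   q7    q11  q10 
   q8     q0   q9 
   q9     q9   q9 
 * q10   q12   q2 
 * q11    q1   q9 
   q12    q3   q9 
(> = start, * = accepting)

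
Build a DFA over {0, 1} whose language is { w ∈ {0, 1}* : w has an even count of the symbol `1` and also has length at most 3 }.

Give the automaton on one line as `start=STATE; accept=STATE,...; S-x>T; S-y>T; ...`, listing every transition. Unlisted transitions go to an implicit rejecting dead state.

Build one automaton per condition and run them in lockstep. The first has 2 states tracking the count of `1`s modulo 2; the second has 5 states tracking the input length, saturating at 4. A product state is a pair (one from each), accepting exactly when both do.
A 9-state machine:
        0   1  
>* q0   q1  q2 
 * q1   q3  q4 
   q2   q4  q3 
 * q3   q5  q6 
   q4   q6  q5 
 * q5   q7  q8 
   q6   q8  q7 
   q7   q7  q8 
   q8   q8  q7 
(> = start, * = accepting)

start=q0; accept=q0,q1,q3,q5; q0-0>q1; q0-1>q2; q1-0>q3; q1-1>q4; q2-0>q4; q2-1>q3; q3-0>q5; q3-1>q6; q4-0>q6; q4-1>q5; q5-0>q7; q5-1>q8; q6-0>q8; q6-1>q7; q7-0>q7; q7-1>q8; q8-0>q8; q8-1>q7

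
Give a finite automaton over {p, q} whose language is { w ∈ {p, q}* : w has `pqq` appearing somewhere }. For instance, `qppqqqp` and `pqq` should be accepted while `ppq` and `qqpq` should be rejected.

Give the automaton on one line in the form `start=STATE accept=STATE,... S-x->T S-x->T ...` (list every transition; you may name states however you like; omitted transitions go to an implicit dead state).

start=A accept=D A-p->B A-q->A B-p->B B-q->C C-p->B C-q->D D-p->D D-q->D

Track how much of `pqq` has been matched so far: state A is no progress, D is the absorbing accept state reached once `pqq` has occurred. Intermediate states record partial matches; on a mismatch, fall back to the longest reusable overlap.
       p  q 
>  A   B  A 
   B   B  C 
   C   B  D 
 * D   D  D 
(> = start, * = accepting)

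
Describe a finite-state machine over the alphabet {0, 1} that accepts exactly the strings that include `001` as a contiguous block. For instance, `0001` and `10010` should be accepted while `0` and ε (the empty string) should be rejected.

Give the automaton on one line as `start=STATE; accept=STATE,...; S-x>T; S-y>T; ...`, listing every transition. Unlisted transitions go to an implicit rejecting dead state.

Track how much of `001` has been matched so far: state s0 is no progress, s3 is the absorbing accept state reached once `001` has occurred. Intermediate states record partial matches; on a mismatch, fall back to the longest reusable overlap.
A 4-state machine:
        0   1  
>  s0   s1  s0 
   s1   s2  s0 
   s2   s2  s3 
 * s3   s3  s3 
(> = start, * = accepting)

start=s0; accept=s3; s0-0>s1; s0-1>s0; s1-0>s2; s1-1>s0; s2-0>s2; s2-1>s3; s3-0>s3; s3-1>s3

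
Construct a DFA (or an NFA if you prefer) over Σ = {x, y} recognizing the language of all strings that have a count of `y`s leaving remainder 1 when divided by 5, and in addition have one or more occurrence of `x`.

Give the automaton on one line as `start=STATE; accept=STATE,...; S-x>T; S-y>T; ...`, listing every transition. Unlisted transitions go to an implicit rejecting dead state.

Build one automaton per condition and run them in lockstep. The first has 5 states tracking the count of `y`s modulo 5; the second has 3 states tracking the count of `x`s, saturating at 2. A product state is a pair (one from each), accepting exactly when both do. After merging equivalent states the machine shrinks.
       x  y 
>  A   B  C 
   B   B  D 
   C   D  E 
 * D   D  F 
   E   F  G 
   F   F  H 
   G   H  I 
   H   H  J 
   I   J  A 
   J   J  B 
(> = start, * = accepting)

start=A; accept=D; A-x>B; A-y>C; B-x>B; B-y>D; C-x>D; C-y>E; D-x>D; D-y>F; E-x>F; E-y>G; F-x>F; F-y>H; G-x>H; G-y>I; H-x>H; H-y>J; I-x>J; I-y>A; J-x>J; J-y>B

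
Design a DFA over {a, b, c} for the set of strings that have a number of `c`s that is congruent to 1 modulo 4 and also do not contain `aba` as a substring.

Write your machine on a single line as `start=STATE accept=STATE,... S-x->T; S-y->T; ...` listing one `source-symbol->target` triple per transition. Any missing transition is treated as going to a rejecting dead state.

start=q0; accept=q2,q4,q7; q0-a->q1; q0-b->q0; q0-c->q2; q1-a->q1; q1-b->q3; q1-c->q2; q2-a->q4; q2-b->q2; q2-c->q5; q3-a->q6; q3-b->q0; q3-c->q2; q4-a->q4; q4-b->q7; q4-c->q5; q5-a->q8; q5-b->q5; q5-c->q9; q6-a->q6; q6-b->q6; q6-c->q10; q7-a->q10; q7-b->q2; q7-c->q5; q8-a->q8; q8-b->q11; q8-c->q9; q9-a->q12; q9-b->q9; q9-c->q0; q10-a->q10; q10-b->q10; q10-c->q13; q11-a->q13; q11-b->q5; q11-c->q9; q12-a->q12; q12-b->q14; q12-c->q0; q13-a->q13; q13-b->q13; q13-c->q15; q14-a->q15; q14-b->q9; q14-c->q0; q15-a->q15; q15-b->q15; q15-c->q6

Run two small machines in parallel and take their product. The first has 4 states tracking the count of `c`s modulo 4; the second has 4 states tracking partial matches of the forbidden pattern `aba`. A product state is a pair (one from each), accepting exactly when both do.
16 states suffice.
          a    b    c  
>  q0     q1   q0   q2 
   q1     q1   q3   q2 
 * q2     q4   q2   q5 
   q3     q6   q0   q2 
 * q4     q4   q7   q5 
   q5     q8   q5   q9 
   q6     q6   q6  q10 
 * q7    q10   q2   q5 
   q8     q8  q11   q9 
   q9    q12   q9   q0 
   q10   q10  q10  q13 
   q11   q13   q5   q9 
   q12   q12  q14   q0 
   q13   q13  q13  q15 
   q14   q15   q9   q0 
   q15   q15  q15   q6 
(> = start, * = accepting)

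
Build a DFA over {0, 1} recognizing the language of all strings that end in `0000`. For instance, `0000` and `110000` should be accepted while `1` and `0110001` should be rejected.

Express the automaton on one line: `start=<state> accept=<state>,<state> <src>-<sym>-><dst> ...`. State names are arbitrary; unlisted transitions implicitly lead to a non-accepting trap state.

start=q0 accept=q4 q0-0->q1 q0-1->q0 q1-0->q2 q1-1->q0 q2-0->q3 q2-1->q0 q3-0->q4 q3-1->q0 q4-0->q4 q4-1->q0

Remember how much of `0000` the current input suffix matches. State q0 means no match yet; q1 means the last symbol is `0`; q2 means the last 2 symbols are `00`; q3 means the last 3 symbols are `000`; q4 means the last 4 symbols are `0000`. Only q4 accepts. On a mismatch, fall back to the longest proper suffix that is still a prefix of `0000`.
With 5 states:
        0   1  
>  q0   q1  q0 
   q1   q2  q0 
   q2   q3  q0 
   q3   q4  q0 
 * q4   q4  q0 
(> = start, * = accepting)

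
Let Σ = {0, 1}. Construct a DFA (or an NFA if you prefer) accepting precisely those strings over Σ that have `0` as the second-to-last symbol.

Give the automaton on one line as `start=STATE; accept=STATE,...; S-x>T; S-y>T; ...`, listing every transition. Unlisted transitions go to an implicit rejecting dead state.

A DFA must remember the last 2 symbols (since which symbol is second-to-last isn't known until the input ends). Use one state per possible window of the last ≤2 symbols; accept from those whose window starts with `0`.
7 states suffice.
        0   1  
>  q0   q1  q2 
   q1   q3  q4 
   q2   q5  q6 
 * q3   q3  q4 
 * q4   q5  q6 
   q5   q3  q4 
   q6   q5  q6 
(> = start, * = accepting)

start=q0; accept=q3,q4; q0-0>q1; q0-1>q2; q1-0>q3; q1-1>q4; q2-0>q5; q2-1>q6; q3-0>q3; q3-1>q4; q4-0>q5; q4-1>q6; q5-0>q3; q5-1>q4; q6-0>q5; q6-1>q6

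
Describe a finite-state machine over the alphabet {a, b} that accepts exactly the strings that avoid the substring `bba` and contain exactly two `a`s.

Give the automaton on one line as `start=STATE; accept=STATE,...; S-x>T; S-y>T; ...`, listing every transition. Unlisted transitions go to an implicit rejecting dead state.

start=s0; accept=s3; s0-a>s1; s0-b>s2; s1-a>s3; s1-b>s4; s2-a>s1; s2-b>s5; s3-a>s5; s3-b>s3; s4-a>s3; s4-b>s5; s5-a>s5; s5-b>s5

Handle the two conditions separately and then intersect. The first has 4 states tracking partial matches of the forbidden pattern `bba`; the second has 4 states tracking the count of `a`s, saturating at 3. A product state is a pair (one from each), accepting exactly when both do. Minimizing collapses redundant product states.
6 states suffice.
        a   b  
>  s0   s1  s2 
   s1   s3  s4 
   s2   s1  s5 
 * s3   s5  s3 
   s4   s3  s5 
   s5   s5  s5 
(> = start, * = accepting)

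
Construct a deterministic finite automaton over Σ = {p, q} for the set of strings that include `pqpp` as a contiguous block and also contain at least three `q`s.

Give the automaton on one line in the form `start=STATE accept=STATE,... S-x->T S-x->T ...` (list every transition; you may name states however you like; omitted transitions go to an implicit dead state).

Run two small machines in parallel and take their product. The first has 5 states tracking whether and how much of `pqpp` has been seen; the second has 5 states tracking the count of `q`s, saturating at 4. A product state is a pair (one from each), accepting exactly when both do. Minimizing collapses redundant product states.
15 states suffice.
          p    q  
>  s0     s1   s2 
   s1     s1   s3 
   s2     s4   s5 
   s3     s6   s5 
   s4     s4   s7 
   s5     s8   s5 
   s6     s9   s7 
   s7    s10   s5 
   s8     s8  s11 
   s9     s9  s12 
   s10   s12  s11 
   s11   s13   s5 
   s12   s12  s14 
   s13   s14  s11 
 * s14   s14  s14 
(> = start, * = accepting)

start=s0 accept=s14 s0-p->s1 s0-q->s2 s1-p->s1 s1-q->s3 s2-p->s4 s2-q->s5 s3-p->s6 s3-q->s5 s4-p->s4 s4-q->s7 s5-p->s8 s5-q->s5 s6-p->s9 s6-q->s7 s7-p->s10 s7-q->s5 s8-p->s8 s8-q->s11 s9-p->s9 s9-q->s12 s10-p->s12 s10-q->s11 s11-p->s13 s11-q->s5 s12-p->s12 s12-q->s14 s13-p->s14 s13-q->s11 s14-p->s14 s14-q->s14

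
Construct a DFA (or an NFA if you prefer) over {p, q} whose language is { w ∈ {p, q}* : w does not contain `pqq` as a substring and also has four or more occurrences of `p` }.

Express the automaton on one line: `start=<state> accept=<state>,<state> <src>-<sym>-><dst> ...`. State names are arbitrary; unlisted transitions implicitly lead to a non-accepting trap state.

Build one automaton per condition and run them in lockstep. One (4 states) tracks partial matches of the forbidden pattern `pqq`; the other (6 states) tracks the count of `p`s, saturating at 5. Each combined state is a pair, one component from each; accept when both components accept. Equivalent product states are then merged.
With 10 states:
        p   q  
>  S0   S1  S0 
   S1   S2  S3 
   S2   S4  S5 
   S3   S2  S6 
   S4   S7  S8 
   S5   S4  S6 
   S6   S6  S6 
 * S7   S7  S9 
   S8   S7  S6 
 * S9   S7  S6 
(> = start, * = accepting)

start=S0 accept=S7,S9 S0-p->S1 S0-q->S0 S1-p->S2 S1-q->S3 S2-p->S4 S2-q->S5 S3-p->S2 S3-q->S6 S4-p->S7 S4-q->S8 S5-p->S4 S5-q->S6 S6-p->S6 S6-q->S6 S7-p->S7 S7-q->S9 S8-p->S7 S8-q->S6 S9-p->S7 S9-q->S6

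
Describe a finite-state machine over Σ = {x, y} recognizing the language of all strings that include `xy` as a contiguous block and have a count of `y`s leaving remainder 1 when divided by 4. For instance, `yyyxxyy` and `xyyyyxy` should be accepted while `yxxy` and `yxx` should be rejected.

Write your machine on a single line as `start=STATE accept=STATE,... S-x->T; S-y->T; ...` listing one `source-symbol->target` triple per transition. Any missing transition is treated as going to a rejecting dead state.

Run two small machines in parallel and take their product. One (3 states) tracks whether and how much of `xy` has been seen; the other (4 states) tracks the count of `y`s modulo 4. Each combined state is a pair, one component from each; accept when both components accept. Minimizing collapses redundant product states.
        x   y  
>  q0   q1  q2 
   q1   q1  q3 
   q2   q4  q5 
 * q3   q3  q6 
   q4   q4  q6 
   q5   q6  q7 
   q6   q6  q8 
   q7   q8  q0 
   q8   q8  q1 
(> = start, * = accepting)

start=q0; accept=q3; q0-x->q1; q0-y->q2; q1-x->q1; q1-y->q3; q2-x->q4; q2-y->q5; q3-x->q3; q3-y->q6; q4-x->q4; q4-y->q6; q5-x->q6; q5-y->q7; q6-x->q6; q6-y->q8; q7-x->q8; q7-y->q0; q8-x->q8; q8-y->q1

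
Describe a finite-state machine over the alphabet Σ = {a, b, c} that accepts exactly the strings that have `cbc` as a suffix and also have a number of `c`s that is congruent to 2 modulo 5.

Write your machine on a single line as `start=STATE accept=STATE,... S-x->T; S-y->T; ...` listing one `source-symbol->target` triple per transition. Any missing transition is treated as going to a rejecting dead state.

start=q0; accept=q5; q0-a->q0; q0-b->q0; q0-c->q1; q1-a->q2; q1-b->q3; q1-c->q4; q2-a->q2; q2-b->q2; q2-c->q4; q3-a->q2; q3-b->q2; q3-c->q5; q4-a->q4; q4-b->q4; q4-c->q6; q5-a->q4; q5-b->q4; q5-c->q6; q6-a->q6; q6-b->q6; q6-c->q7; q7-a->q7; q7-b->q7; q7-c->q0

Run two small machines in parallel and take their product. One (4 states) tracks how much of the suffix `cbc` has currently been matched; the other (5 states) tracks the count of `c`s modulo 5. Each combined state is a pair, one component from each; accept when both components accept. After merging equivalent states the machine shrinks.
8 states suffice.
        a   b   c  
>  q0   q0  q0  q1 
   q1   q2  q3  q4 
   q2   q2  q2  q4 
   q3   q2  q2  q5 
   q4   q4  q4  q6 
 * q5   q4  q4  q6 
   q6   q6  q6  q7 
   q7   q7  q7  q0 
(> = start, * = accepting)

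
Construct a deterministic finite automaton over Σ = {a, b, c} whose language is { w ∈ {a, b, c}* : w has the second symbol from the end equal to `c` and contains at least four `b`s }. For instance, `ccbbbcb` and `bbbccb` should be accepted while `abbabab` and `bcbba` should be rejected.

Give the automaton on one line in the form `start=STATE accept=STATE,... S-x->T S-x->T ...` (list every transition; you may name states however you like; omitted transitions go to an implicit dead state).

Build one automaton per condition and run them in lockstep. The first has 13 states tracking the last 2 symbols read; the second has 6 states tracking the count of `b`s, saturating at 5. A product state is a pair (one from each), accepting exactly when both do. Minimizing collapses redundant product states.
9 states suffice.
        a   b   c  
>  q0   q0  q1  q0 
   q1   q1  q2  q1 
   q2   q2  q3  q2 
   q3   q3  q4  q5 
   q4   q4  q4  q6 
   q5   q3  q7  q5 
   q6   q7  q7  q8 
 * q7   q4  q4  q6 
 * q8   q7  q7  q8 
(> = start, * = accepting)

start=q0 accept=q7,q8 q0-a->q0 q0-b->q1 q0-c->q0 q1-a->q1 q1-b->q2 q1-c->q1 q2-a->q2 q2-b->q3 q2-c->q2 q3-a->q3 q3-b->q4 q3-c->q5 q4-a->q4 q4-b->q4 q4-c->q6 q5-a->q3 q5-b->q7 q5-c->q5 q6-a->q7 q6-b->q7 q6-c->q8 q7-a->q4 q7-b->q4 q7-c->q6 q8-a->q7 q8-b->q7 q8-c->q8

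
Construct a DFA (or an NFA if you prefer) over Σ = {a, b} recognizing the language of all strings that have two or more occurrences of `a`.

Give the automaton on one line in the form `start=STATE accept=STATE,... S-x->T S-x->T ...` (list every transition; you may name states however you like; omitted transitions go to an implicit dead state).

Count `a`s, saturating at 3: states S0 through S2 mean 0 through 2 `a`s seen; S3 means more than 2. Each `a` increments (capped at S3); other symbols loop. Accept from {S2, S3}.
4 states suffice.
        a   b  
>  S0   S1  S0 
   S1   S2  S1 
 * S2   S3  S2 
 * S3   S3  S3 
(> = start, * = accepting)

start=S0 accept=S2,S3 S0-a->S1 S0-b->S0 S1-a->S2 S1-b->S1 S2-a->S3 S2-b->S2 S3-a->S3 S3-b->S3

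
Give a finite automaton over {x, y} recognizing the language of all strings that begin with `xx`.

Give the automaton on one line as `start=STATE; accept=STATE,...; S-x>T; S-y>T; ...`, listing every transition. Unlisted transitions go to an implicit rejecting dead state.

start=q0; accept=q2; q0-x>q1; q0-y>q3; q1-x>q2; q1-y>q3; q2-x>q2; q2-y>q2; q3-x>q3; q3-y>q3

Check the first 2 symbols one by one: q0 through q1 record how many have matched `xx` so far; any wrong symbol goes to the dead state q3. After all 2 match we enter the accepting sink q2.
With 4 states:
        x   y  
>  q0   q1  q3 
   q1   q2  q3 
 * q2   q2  q2 
   q3   q3  q3 
(> = start, * = accepting)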